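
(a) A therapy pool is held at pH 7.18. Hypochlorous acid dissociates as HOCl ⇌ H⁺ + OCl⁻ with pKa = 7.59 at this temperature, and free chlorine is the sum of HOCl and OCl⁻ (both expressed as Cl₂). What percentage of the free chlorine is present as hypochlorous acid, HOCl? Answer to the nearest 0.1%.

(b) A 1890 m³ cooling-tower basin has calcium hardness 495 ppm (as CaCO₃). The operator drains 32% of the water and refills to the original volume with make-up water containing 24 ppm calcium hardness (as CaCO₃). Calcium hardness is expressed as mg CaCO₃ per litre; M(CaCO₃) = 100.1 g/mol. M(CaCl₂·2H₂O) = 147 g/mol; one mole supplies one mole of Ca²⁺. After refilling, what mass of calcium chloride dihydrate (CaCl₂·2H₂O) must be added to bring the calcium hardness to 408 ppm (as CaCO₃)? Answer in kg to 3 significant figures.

(a) 72.0%; (b) 177 kg

(a) [OCl⁻]/[HOCl] = 10^(pH − pKa) = 10^(7.18 − 7.59) = 10^-0.41 = 0.389.
(a) Fraction as HOCl = 1 / (1 + 0.389) = 0.7199.

(b) Volume: 1890 m³ = 1,890,000 L.
(b) After draining 32% and refilling: 495 × 0.68 + 24 × 0.32 = 344.28 ppm.
(b) Deficit to target: 408 − 344.28 = 63.72 mg/L.
(b) As CaCO₃: 63.72 mg/L × 1,890,000 L = 120,400 g; ÷ 100.1 = 1203 mol Ca²⁺.
(b) Mass: 1203 × 147 = 176,900 g.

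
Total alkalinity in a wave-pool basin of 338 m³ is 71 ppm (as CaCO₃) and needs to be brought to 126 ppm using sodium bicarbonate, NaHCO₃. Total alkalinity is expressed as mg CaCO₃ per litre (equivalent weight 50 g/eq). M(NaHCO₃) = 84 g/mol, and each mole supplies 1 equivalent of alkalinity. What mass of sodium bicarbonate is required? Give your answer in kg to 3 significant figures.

Volume: 338 m³ = 338,000 L.
Alkalinity to add: (126 − 71) = 55 mg/L as CaCO₃ × 338,000 L = 18,590 g as CaCO₃.
Equivalents: 18,590 g ÷ 50 g/eq = 371.8 eq.
NaHCO₃ supplies 1 eq per mole → 371.8 mol.
Mass: 371.8 mol × 84 g/mol = 31,230 g.

31.2 kg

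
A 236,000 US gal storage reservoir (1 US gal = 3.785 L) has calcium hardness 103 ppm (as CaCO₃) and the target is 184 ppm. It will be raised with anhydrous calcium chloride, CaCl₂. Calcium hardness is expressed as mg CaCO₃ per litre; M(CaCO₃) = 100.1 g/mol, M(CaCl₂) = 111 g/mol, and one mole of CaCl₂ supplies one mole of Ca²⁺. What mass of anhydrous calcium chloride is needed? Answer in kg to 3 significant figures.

Volume: 236,000 US gal × 3.785 L/gal = 893,260 L.
Hardness to add: (184 − 103) = 81 mg/L as CaCO₃ × 893,260 L = 72,350 g as CaCO₃.
Moles of Ca²⁺ (1 mol Ca²⁺ ≡ 1 mol CaCO₃): 72,350 / 100.1 g/mol = 722.8 mol.
Mass of CaCl₂: 722.8 × 111 = 80,230 g.

80.2 kg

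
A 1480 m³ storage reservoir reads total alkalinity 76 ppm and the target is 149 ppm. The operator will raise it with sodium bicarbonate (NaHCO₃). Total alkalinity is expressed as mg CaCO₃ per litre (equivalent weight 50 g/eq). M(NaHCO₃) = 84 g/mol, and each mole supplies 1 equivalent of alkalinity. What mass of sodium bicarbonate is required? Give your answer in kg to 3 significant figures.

182 kg

Volume: 1480 m³ = 1,480,000 L.
Alkalinity to add: (149 − 76) = 73 mg/L as CaCO₃ × 1,480,000 L = 108,000 g as CaCO₃.
Equivalents: 108,000 g ÷ 50 g/eq = 2161 eq.
NaHCO₃ supplies 1 eq per mole → 2161 mol.
Mass: 2161 mol × 84 g/mol = 181,500 g.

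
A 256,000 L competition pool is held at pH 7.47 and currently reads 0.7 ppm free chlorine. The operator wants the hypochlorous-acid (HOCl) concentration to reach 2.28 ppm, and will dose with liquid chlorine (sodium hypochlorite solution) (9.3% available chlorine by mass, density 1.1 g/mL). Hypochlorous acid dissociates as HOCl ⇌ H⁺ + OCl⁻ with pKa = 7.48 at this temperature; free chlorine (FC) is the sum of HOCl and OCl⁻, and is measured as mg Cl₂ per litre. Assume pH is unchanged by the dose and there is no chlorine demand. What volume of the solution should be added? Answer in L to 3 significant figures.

[OCl⁻]/[HOCl] = 10^(pH − pKa) = 10^(7.47 − 7.48) = 0.9772; fraction as HOCl = 1/(1 + 0.9772) = 0.5058.
Free chlorine required for 2.28 ppm HOCl: 2.28 / 0.5058 = 4.508 ppm.
FC to add: 4.508 − 0.7 = 3.808 mg/L as Cl₂.
Cl₂ equivalent: 3.808 mg/L × 256,000 L = 974.9 g.
Product at 9.3% available Cl: 974.9 / 0.093 = 10,480 g.
Volume: 10,480 g ÷ 1.1 g/mL = 9530 mL.

9.53 L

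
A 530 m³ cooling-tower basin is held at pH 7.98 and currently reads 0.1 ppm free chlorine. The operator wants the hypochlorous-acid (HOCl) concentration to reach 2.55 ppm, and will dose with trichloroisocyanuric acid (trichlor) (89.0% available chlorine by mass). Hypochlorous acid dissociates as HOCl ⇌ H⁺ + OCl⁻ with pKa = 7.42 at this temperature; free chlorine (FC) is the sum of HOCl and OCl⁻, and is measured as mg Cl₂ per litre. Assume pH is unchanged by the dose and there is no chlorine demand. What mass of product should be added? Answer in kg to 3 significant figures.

Volume: 530 m³ = 530,000 L.
[OCl⁻]/[HOCl] = 10^(pH − pKa) = 10^(7.98 − 7.42) = 3.631; fraction as HOCl = 1/(1 + 3.631) = 0.2159.
Free chlorine required for 2.55 ppm HOCl: 2.55 / 0.2159 = 11.81 ppm.
FC to add: 11.81 − 0.1 = 11.71 mg/L as Cl₂.
Cl₂ equivalent: 11.71 mg/L × 530,000 L = 6205 g.
Product at 89.0% available Cl: 6205 / 0.89 = 6972 g.

6.97 kg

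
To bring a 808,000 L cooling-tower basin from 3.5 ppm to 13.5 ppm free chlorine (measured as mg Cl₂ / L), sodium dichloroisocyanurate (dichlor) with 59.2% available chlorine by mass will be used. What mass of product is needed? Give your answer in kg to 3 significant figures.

13.6 kg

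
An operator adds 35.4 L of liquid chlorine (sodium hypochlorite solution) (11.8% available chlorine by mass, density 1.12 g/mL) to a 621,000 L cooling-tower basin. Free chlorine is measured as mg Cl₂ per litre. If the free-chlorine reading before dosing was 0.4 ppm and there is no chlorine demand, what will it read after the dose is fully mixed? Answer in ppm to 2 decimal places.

7.93 ppm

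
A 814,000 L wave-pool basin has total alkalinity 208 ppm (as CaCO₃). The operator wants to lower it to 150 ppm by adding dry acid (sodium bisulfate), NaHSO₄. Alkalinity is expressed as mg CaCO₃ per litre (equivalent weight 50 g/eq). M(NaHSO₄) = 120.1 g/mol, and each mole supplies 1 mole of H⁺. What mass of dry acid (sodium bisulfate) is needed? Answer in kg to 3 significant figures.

Alkalinity to neutralize: (208 − 150) = 58 mg/L as CaCO₃ × 814,000 L = 47,210 g as CaCO₃.
Equivalents of H⁺ required: 47,210 ÷ 50 g/eq = 944.2 eq = 944.2 mol NaHSO₄.
Mass of NaHSO₄: 944.2 × 120.1 = 113,400 g.

113 kg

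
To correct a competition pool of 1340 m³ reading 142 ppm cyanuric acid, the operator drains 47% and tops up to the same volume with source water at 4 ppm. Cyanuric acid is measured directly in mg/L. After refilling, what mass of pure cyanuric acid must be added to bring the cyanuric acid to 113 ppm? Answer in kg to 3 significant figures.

Volume: 1340 m³ = 1,340,000 L.
After draining 47% and refilling: 142 × 0.53 + 4 × 0.47 = 77.14 ppm.
Deficit to target: 113 − 77.14 = 35.86 mg/L.
Mass: 35.86 mg/L × 1,340,000 L = 48,050 g cyanuric acid.

48.1 kg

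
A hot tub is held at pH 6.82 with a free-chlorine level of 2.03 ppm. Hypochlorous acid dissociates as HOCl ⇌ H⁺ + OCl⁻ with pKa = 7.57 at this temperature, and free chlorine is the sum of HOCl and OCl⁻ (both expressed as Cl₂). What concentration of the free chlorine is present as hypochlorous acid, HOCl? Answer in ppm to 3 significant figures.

[OCl⁻]/[HOCl] = 10^(pH − pKa) = 10^(6.82 − 7.57) = 10^-0.75 = 0.1778.
Fraction as HOCl = 1 / (1 + 0.1778) = 0.849.
HOCl = 0.849 × 2.03 ppm = 1.724 ppm.

1.72 ppm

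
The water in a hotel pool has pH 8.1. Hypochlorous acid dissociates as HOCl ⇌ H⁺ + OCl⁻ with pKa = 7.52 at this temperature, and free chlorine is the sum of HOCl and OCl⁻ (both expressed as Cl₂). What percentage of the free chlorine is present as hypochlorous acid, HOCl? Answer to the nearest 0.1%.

20.8%

[OCl⁻]/[HOCl] = 10^(pH − pKa) = 10^(8.1 − 7.52) = 10^0.58 = 3.802.
Fraction as HOCl = 1 / (1 + 3.802) = 0.2083.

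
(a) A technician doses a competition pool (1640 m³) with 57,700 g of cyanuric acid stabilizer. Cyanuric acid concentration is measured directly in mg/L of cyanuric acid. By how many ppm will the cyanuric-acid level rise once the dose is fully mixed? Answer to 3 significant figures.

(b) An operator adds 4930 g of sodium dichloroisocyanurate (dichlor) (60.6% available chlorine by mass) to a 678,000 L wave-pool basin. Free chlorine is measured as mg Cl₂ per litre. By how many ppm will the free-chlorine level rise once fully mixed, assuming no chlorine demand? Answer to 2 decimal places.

(a) Volume: 1640 m³ = 1,640,000 L.
(a) Rise: 57,700 g / 1,640,000 L × 1000 = 35.18 mg/L.

(b) Available chlorine delivered: 4930 g × 0.606 = 2988 g as Cl₂.
(b) Concentration rise: 2988 g / 678,000 L = 4.406 mg/L = 4.41 ppm.

(a) 35.2 ppm; (b) 4.41 ppm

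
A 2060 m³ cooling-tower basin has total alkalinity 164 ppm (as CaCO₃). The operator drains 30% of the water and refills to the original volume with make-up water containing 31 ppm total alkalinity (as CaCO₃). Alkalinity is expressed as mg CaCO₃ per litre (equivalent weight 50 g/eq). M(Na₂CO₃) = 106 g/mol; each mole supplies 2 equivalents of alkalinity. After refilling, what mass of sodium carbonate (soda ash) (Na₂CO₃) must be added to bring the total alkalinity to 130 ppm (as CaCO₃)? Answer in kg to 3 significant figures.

12.9 kg

Volume: 2060 m³ = 2,060,000 L.
After draining 30% and refilling: 164 × 0.70 + 31 × 0.30 = 124.1 ppm.
Deficit to target: 130 − 124.1 = 5.9 mg/L.
As CaCO₃: 5.9 mg/L × 2,060,000 L = 12,150 g; ÷ 50 g/eq ÷ 2 = 121.5 mol Na₂CO₃.
Mass: 121.5 × 106 = 12,880 g.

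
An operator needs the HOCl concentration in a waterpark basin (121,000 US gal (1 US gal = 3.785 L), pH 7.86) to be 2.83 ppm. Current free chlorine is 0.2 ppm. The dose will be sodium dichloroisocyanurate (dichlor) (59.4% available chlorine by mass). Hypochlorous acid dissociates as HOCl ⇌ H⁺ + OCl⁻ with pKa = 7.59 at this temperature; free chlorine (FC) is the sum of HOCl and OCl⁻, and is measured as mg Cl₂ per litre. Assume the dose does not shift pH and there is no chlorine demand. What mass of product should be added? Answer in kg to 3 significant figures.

Volume: 121,000 US gal × 3.785 L/gal = 457,985 L.
[OCl⁻]/[HOCl] = 10^(pH − pKa) = 10^(7.86 − 7.59) = 1.862; fraction as HOCl = 1/(1 + 1.862) = 0.3494.
Free chlorine required for 2.83 ppm HOCl: 2.83 / 0.3494 = 8.1 ppm.
FC to add: 8.1 − 0.2 = 7.9 mg/L as Cl₂.
Cl₂ equivalent: 7.9 mg/L × 457,985 L = 3618 g.
Product at 59.4% available Cl: 3618 / 0.594 = 6091 g.

6.09 kg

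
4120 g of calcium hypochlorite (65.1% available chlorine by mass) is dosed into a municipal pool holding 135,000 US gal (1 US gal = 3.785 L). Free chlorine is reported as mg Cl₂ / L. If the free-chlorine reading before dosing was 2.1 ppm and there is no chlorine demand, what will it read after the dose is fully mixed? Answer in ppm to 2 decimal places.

Volume: 135,000 US gal × 3.785 L/gal = 510,975 L.
Available chlorine delivered: 4120 g × 0.651 = 2682 g as Cl₂.
Concentration rise: 2682 g / 510,975 L = 5.249 mg/L = 5.25 ppm.
Final FC: 2.1 + 5.25 = 7.35 ppm.

7.35 ppm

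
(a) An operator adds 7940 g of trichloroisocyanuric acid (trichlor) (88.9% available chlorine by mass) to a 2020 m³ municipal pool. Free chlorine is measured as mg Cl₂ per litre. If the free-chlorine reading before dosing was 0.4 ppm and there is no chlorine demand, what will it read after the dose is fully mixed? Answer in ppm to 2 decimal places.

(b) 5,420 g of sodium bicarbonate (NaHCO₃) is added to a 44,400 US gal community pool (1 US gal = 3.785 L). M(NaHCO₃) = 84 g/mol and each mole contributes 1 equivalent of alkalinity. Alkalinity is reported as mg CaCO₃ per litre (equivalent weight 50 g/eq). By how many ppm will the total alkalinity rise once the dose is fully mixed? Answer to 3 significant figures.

(a) Volume: 2020 m³ = 2,020,000 L.
(a) Available chlorine delivered: 7940 g × 0.889 = 7059 g as Cl₂.
(a) Concentration rise: 7059 g / 2,020,000 L = 3.494 mg/L = 3.49 ppm.
(a) Final FC: 0.4 + 3.49 = 3.89 ppm.

(b) Volume: 44,400 US gal × 3.785 L/gal = 168,054 L.
(b) Moles of NaHCO₃: 5,420 g ÷ 84 g/mol = 64.52 mol → 64.52 eq of alkalinity.
(b) As CaCO₃: 64.52 eq × 50 g/eq = 3226 g.
(b) Rise: 3226 g / 168,054 L × 1000 = 19.2 mg/L.

(a) 3.89 ppm; (b) 19.2 ppm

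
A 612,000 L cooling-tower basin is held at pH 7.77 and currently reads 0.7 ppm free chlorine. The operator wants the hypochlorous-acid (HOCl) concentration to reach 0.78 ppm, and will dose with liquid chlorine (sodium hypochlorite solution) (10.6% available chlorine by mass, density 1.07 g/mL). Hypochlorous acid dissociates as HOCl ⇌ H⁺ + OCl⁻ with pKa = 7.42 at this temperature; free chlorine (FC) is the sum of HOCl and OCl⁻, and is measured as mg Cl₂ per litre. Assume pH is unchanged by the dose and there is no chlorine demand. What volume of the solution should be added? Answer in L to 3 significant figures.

[OCl⁻]/[HOCl] = 10^(pH − pKa) = 10^(7.77 − 7.42) = 2.239; fraction as HOCl = 1/(1 + 2.239) = 0.3088.
Free chlorine required for 0.78 ppm HOCl: 0.78 / 0.3088 = 2.526 ppm.
FC to add: 2.526 − 0.7 = 1.826 mg/L as Cl₂.
Cl₂ equivalent: 1.826 mg/L × 612,000 L = 1118 g.
Product at 10.6% available Cl: 1118 / 0.106 = 10,540 g.
Volume: 10,540 g ÷ 1.07 g/mL = 9854 mL.

9.85 L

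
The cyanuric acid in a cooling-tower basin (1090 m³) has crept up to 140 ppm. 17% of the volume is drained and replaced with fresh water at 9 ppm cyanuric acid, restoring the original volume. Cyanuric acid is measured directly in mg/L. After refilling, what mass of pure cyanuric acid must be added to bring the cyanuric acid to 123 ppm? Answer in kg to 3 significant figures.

5.74 kg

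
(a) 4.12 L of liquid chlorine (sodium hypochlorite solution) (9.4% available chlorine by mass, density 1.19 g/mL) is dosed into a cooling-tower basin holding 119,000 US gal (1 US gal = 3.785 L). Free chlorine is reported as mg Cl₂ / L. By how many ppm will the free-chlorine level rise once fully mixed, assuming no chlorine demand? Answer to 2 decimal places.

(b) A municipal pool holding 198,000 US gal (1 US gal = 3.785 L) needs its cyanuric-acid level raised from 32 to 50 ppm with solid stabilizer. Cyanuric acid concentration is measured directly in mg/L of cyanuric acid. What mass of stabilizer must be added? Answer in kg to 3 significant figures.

(a) Volume: 119,000 US gal × 3.785 L/gal = 450,415 L.
(a) Mass of solution: 4.12 L × 1000 mL/L × 1.19 g/mL = 4903 g.
(a) Available chlorine delivered: 4903 g × 0.094 = 460.9 g as Cl₂.
(a) Concentration rise: 460.9 g / 450,415 L = 1.023 mg/L = 1.02 ppm.

(b) Volume: 198,000 US gal × 3.785 L/gal = 749,430 L.
(b) CYA to add: (50 − 32) = 18 mg/L × 749,430 L = 13,490 g cyanuric acid.

(a) 1.02 ppm; (b) 13.5 kg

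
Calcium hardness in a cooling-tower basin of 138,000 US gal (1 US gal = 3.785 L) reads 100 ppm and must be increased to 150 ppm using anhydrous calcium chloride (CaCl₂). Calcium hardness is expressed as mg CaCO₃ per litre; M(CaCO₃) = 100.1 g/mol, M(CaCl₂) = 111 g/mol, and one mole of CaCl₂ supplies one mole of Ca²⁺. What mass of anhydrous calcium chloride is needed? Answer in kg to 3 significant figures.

Volume: 138,000 US gal × 3.785 L/gal = 522,330 L.
Hardness to add: (150 − 100) = 50 mg/L as CaCO₃ × 522,330 L = 26,120 g as CaCO₃.
Moles of Ca²⁺ (1 mol Ca²⁺ ≡ 1 mol CaCO₃): 26,120 / 100.1 g/mol = 260.9 mol.
Mass of CaCl₂: 260.9 × 111 = 28,960 g.

29.0 kg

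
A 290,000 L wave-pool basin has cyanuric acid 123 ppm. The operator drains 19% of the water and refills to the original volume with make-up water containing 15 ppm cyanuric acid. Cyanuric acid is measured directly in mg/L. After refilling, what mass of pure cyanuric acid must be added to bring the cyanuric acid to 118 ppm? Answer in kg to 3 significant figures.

4.50 kg

After draining 19% and refilling: 123 × 0.81 + 15 × 0.19 = 102.48 ppm.
Deficit to target: 118 − 102.48 = 15.52 mg/L.
Mass: 15.52 mg/L × 290,000 L = 4501 g cyanuric acid.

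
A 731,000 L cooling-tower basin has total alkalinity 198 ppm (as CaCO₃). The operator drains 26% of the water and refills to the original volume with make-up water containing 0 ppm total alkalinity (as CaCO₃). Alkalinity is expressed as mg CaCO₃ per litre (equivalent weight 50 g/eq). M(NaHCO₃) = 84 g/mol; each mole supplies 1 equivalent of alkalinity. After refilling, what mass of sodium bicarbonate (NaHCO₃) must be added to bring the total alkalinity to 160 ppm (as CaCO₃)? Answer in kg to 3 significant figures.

16.6 kg

After draining 26% and refilling: 198 × 0.74 + 0 × 0.26 = 146.52 ppm.
Deficit to target: 160 − 146.52 = 13.48 mg/L.
As CaCO₃: 13.48 mg/L × 731,000 L = 9854 g; ÷ 50 g/eq ÷ 1 = 197.1 mol NaHCO₃.
Mass: 197.1 × 84 = 16,550 g.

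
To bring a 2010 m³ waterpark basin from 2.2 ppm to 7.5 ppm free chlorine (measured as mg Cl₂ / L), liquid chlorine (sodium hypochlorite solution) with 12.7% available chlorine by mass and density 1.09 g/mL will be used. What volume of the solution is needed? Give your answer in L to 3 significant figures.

Volume: 2010 m³ = 2,010,000 L.
Chlorine deficit: 7.5 − 2.2 = 5.3 ppm = 5.3 mg/L as Cl₂.
Cl₂ equivalent needed: 5.3 mg/L × 2,010,000 L = 10,650,000 mg = 10,650 g.
Product at 12.7% available chlorine: 10,650 / 0.127 = 83,880 g.
Volume at density 1.09 g/mL: 83,880 g ÷ 1.09 g/mL = 76,960 mL.

77.0 L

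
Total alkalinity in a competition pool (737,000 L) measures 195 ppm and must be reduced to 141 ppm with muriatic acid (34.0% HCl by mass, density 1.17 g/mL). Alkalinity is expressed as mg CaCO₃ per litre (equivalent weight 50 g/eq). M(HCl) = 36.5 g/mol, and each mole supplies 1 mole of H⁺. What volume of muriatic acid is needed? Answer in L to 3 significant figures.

73.0 L

Alkalinity to neutralize: (195 − 141) = 54 mg/L as CaCO₃ × 737,000 L = 39,800 g as CaCO₃.
Equivalents of H⁺ required: 39,800 ÷ 50 g/eq = 796 eq = 796 mol HCl.
Mass of HCl: 796 × 36.5 = 29,050 g.
Mass of 34.0% solution: 29,050 / 0.34 = 85,450 g.
Volume: 85,450 g ÷ 1.17 g/mL = 73,030 mL.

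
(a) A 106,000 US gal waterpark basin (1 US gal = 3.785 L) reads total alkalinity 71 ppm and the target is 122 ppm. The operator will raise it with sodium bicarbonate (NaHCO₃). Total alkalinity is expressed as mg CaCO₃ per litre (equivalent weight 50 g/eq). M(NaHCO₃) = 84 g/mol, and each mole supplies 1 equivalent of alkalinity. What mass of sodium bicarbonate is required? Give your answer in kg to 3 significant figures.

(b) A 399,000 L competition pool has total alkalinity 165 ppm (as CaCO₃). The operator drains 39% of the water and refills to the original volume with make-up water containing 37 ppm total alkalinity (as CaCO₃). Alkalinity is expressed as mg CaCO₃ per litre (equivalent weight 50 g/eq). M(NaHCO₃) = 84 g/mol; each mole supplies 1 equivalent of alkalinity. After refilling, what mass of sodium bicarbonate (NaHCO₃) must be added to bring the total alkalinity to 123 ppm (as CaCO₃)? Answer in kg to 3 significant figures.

(a) 34.4 kg; (b) 5.31 kg

(a) Volume: 106,000 US gal × 3.785 L/gal = 401,210 L.
(a) Alkalinity to add: (122 − 71) = 51 mg/L as CaCO₃ × 401,210 L = 20,460 g as CaCO₃.
(a) Equivalents: 20,460 g ÷ 50 g/eq = 409.2 eq.
(a) NaHCO₃ supplies 1 eq per mole → 409.2 mol.
(a) Mass: 409.2 mol × 84 g/mol = 34,380 g.

(b) After draining 39% and refilling: 165 × 0.61 + 37 × 0.39 = 115.08 ppm.
(b) Deficit to target: 123 − 115.08 = 7.92 mg/L.
(b) As CaCO₃: 7.92 mg/L × 399,000 L = 3160 g; ÷ 50 g/eq ÷ 1 = 63.2 mol NaHCO₃.
(b) Mass: 63.2 × 84 = 5309 g.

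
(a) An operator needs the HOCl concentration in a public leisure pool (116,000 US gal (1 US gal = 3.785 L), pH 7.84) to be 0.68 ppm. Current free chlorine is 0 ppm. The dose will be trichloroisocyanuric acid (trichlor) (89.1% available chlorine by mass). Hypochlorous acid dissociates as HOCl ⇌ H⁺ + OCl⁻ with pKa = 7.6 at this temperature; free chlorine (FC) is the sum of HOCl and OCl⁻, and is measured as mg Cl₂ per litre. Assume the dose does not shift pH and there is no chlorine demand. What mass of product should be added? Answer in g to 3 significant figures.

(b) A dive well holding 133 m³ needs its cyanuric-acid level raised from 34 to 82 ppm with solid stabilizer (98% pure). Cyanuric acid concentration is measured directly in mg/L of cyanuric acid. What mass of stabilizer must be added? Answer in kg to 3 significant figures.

(a) 917 g; (b) 6.51 kg

(a) Volume: 116,000 US gal × 3.785 L/gal = 439,060 L.
(a) [OCl⁻]/[HOCl] = 10^(pH − pKa) = 10^(7.84 − 7.6) = 1.738; fraction as HOCl = 1/(1 + 1.738) = 0.3653.
(a) Free chlorine required for 0.68 ppm HOCl: 0.68 / 0.3653 = 1.862 ppm.
(a) FC to add: 1.862 − 0 = 1.862 mg/L as Cl₂.
(a) Cl₂ equivalent: 1.862 mg/L × 439,060 L = 817.4 g.
(a) Product at 89.1% available Cl: 817.4 / 0.891 = 917.4 g.

(b) Volume: 133 m³ = 133,000 L.
(b) CYA to add: (82 − 34) = 48 mg/L × 133,000 L = 6384 g cyanuric acid.
(b) At 98% purity: 6384 / 0.98 = 6514 g product.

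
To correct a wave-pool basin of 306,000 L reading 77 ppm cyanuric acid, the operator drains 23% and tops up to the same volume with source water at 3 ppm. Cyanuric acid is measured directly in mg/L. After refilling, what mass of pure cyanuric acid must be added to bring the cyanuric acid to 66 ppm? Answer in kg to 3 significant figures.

1.84 kg

After draining 23% and refilling: 77 × 0.77 + 3 × 0.23 = 59.98 ppm.
Deficit to target: 66 − 59.98 = 6.02 mg/L.
Mass: 6.02 mg/L × 306,000 L = 1842 g cyanuric acid.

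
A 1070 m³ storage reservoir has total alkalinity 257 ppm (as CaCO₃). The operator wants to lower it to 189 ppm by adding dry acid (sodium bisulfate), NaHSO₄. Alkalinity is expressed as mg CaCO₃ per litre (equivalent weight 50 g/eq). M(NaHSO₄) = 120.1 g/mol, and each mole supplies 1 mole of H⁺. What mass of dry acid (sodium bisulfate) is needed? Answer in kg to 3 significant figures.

175 kg

Volume: 1070 m³ = 1,070,000 L.
Alkalinity to neutralize: (257 − 189) = 68 mg/L as CaCO₃ × 1,070,000 L = 72,760 g as CaCO₃.
Equivalents of H⁺ required: 72,760 ÷ 50 g/eq = 1455 eq = 1455 mol NaHSO₄.
Mass of NaHSO₄: 1455 × 120.1 = 174,800 g.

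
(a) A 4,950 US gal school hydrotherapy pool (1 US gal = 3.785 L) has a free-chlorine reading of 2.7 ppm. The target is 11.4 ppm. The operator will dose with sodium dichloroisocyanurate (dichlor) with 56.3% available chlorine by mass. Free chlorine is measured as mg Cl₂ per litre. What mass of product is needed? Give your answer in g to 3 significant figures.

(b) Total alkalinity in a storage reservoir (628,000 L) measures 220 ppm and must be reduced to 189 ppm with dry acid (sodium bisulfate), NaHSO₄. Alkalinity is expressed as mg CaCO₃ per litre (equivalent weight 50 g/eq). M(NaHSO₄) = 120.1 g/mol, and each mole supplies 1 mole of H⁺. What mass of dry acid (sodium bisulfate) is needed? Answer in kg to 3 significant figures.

(a) 290 g; (b) 46.8 kg

(a) Volume: 4,950 US gal × 3.785 L/gal = 18,736 L.
(a) Chlorine deficit: 11.4 − 2.7 = 8.7 ppm = 8.7 mg/L as Cl₂.
(a) Cl₂ equivalent needed: 8.7 mg/L × 18,736 L = 163,000 mg = 163 g.
(a) Product at 56.3% available chlorine: 163 / 0.563 = 289.5 g.

(b) Alkalinity to neutralize: (220 − 189) = 31 mg/L as CaCO₃ × 628,000 L = 19,470 g as CaCO₃.
(b) Equivalents of H⁺ required: 19,470 ÷ 50 g/eq = 389.4 eq = 389.4 mol NaHSO₄.
(b) Mass of NaHSO₄: 389.4 × 120.1 = 46,760 g.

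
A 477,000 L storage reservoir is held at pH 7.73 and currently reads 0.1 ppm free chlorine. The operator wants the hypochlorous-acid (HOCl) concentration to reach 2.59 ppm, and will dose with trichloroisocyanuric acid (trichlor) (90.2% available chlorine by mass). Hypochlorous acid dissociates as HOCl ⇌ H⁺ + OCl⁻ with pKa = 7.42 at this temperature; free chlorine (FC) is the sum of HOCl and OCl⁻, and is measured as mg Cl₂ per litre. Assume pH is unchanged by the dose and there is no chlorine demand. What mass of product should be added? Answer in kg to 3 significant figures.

[OCl⁻]/[HOCl] = 10^(pH − pKa) = 10^(7.73 − 7.42) = 2.042; fraction as HOCl = 1/(1 + 2.042) = 0.3288.
Free chlorine required for 2.59 ppm HOCl: 2.59 / 0.3288 = 7.878 ppm.
FC to add: 7.878 − 0.1 = 7.778 mg/L as Cl₂.
Cl₂ equivalent: 7.778 mg/L × 477,000 L = 3710 g.
Product at 90.2% available Cl: 3710 / 0.902 = 4113 g.

4.11 kg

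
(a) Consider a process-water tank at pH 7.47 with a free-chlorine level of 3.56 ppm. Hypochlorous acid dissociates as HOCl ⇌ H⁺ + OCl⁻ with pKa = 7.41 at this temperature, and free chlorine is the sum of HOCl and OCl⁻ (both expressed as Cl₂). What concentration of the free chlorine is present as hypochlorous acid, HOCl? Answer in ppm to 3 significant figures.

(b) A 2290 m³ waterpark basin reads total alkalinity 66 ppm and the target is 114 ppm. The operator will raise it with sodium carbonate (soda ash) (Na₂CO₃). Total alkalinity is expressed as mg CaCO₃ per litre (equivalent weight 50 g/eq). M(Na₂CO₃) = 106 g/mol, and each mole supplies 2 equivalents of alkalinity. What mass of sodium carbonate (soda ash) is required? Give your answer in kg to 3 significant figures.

(a) 1.66 ppm; (b) 117 kg

(a) [OCl⁻]/[HOCl] = 10^(pH − pKa) = 10^(7.47 − 7.41) = 10^0.06 = 1.148.
(a) Fraction as HOCl = 1 / (1 + 1.148) = 0.4655.
(a) HOCl = 0.4655 × 3.56 ppm = 1.657 ppm.

(b) Volume: 2290 m³ = 2,290,000 L.
(b) Alkalinity to add: (114 − 66) = 48 mg/L as CaCO₃ × 2,290,000 L = 109,900 g as CaCO₃.
(b) Equivalents: 109,900 g ÷ 50 g/eq = 2198 eq.
(b) Each mole of Na₂CO₃ supplies 2 eq, so 2198 / 2 = 1099 mol.
(b) Mass: 1099 mol × 106 g/mol = 116,500 g.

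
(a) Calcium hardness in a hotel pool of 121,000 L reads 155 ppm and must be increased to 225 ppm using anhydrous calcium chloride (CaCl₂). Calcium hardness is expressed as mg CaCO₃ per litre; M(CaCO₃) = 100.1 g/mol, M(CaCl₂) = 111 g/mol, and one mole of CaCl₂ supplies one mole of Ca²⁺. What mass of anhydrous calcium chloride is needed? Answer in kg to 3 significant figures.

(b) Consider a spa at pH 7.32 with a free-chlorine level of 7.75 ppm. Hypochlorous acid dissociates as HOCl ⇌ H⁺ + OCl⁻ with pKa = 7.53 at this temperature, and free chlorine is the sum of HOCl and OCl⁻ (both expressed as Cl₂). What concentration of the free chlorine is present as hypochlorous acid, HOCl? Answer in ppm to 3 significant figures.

(a) Hardness to add: (225 − 155) = 70 mg/L as CaCO₃ × 121,000 L = 8470 g as CaCO₃.
(a) Moles of Ca²⁺ (1 mol Ca²⁺ ≡ 1 mol CaCO₃): 8470 / 100.1 g/mol = 84.62 mol.
(a) Mass of CaCl₂: 84.62 × 111 = 9392 g.

(b) [OCl⁻]/[HOCl] = 10^(pH − pKa) = 10^(7.32 − 7.53) = 10^-0.21 = 0.6166.
(b) Fraction as HOCl = 1 / (1 + 0.6166) = 0.6186.
(b) HOCl = 0.6186 × 7.75 ppm = 4.794 ppm.

(a) 9.39 kg; (b) 4.79 ppm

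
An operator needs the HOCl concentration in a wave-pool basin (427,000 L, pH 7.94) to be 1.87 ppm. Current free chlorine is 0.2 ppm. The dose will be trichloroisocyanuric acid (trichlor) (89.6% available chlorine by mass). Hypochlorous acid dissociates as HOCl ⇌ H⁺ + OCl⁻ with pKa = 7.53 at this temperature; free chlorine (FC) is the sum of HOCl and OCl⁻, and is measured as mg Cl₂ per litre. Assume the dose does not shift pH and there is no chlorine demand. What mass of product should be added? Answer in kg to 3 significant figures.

3.09 kg

[OCl⁻]/[HOCl] = 10^(pH − pKa) = 10^(7.94 − 7.53) = 2.57; fraction as HOCl = 1/(1 + 2.57) = 0.2801.
Free chlorine required for 1.87 ppm HOCl: 1.87 / 0.2801 = 6.677 ppm.
FC to add: 6.677 − 0.2 = 6.477 mg/L as Cl₂.
Cl₂ equivalent: 6.477 mg/L × 427,000 L = 2766 g.
Product at 89.6% available Cl: 2766 / 0.896 = 3087 g.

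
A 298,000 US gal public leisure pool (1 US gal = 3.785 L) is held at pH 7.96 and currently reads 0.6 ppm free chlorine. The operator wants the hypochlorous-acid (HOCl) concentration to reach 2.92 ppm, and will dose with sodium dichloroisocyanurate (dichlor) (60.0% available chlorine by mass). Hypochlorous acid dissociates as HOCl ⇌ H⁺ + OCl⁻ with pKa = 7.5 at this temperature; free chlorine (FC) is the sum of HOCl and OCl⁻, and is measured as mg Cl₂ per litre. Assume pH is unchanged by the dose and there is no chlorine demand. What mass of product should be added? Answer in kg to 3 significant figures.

Volume: 298,000 US gal × 3.785 L/gal = 1,127,930 L.
[OCl⁻]/[HOCl] = 10^(pH − pKa) = 10^(7.96 − 7.5) = 2.884; fraction as HOCl = 1/(1 + 2.884) = 0.2575.
Free chlorine required for 2.92 ppm HOCl: 2.92 / 0.2575 = 11.34 ppm.
FC to add: 11.34 − 0.6 = 10.74 mg/L as Cl₂.
Cl₂ equivalent: 10.74 mg/L × 1,127,930 L = 12,120 g.
Product at 60.0% available Cl: 12,120 / 0.6 = 20,190 g.

20.2 kg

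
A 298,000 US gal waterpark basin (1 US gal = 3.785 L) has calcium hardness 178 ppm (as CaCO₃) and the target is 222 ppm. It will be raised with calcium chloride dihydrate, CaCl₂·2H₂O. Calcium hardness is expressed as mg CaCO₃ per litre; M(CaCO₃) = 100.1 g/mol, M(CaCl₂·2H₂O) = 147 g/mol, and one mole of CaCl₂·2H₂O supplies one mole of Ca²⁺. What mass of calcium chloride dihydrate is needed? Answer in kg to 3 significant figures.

72.9 kg

Volume: 298,000 US gal × 3.785 L/gal = 1,127,930 L.
Hardness to add: (222 − 178) = 44 mg/L as CaCO₃ × 1,127,930 L = 49,630 g as CaCO₃.
Moles of Ca²⁺ (1 mol Ca²⁺ ≡ 1 mol CaCO₃): 49,630 / 100.1 g/mol = 495.8 mol.
Mass of CaCl₂·2H₂O: 495.8 × 147 = 72,880 g.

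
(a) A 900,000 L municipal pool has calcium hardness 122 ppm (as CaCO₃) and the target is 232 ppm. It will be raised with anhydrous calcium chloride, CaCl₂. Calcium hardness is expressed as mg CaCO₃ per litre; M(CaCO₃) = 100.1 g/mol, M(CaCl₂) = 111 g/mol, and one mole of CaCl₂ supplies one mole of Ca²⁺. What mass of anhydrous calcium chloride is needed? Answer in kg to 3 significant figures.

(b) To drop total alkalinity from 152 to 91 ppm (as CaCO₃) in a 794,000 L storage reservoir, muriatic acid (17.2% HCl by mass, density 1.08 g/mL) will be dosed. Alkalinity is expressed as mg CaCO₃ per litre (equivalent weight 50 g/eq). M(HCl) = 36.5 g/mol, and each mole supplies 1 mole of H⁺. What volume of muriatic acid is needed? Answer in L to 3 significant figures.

(a) 110 kg; (b) 190 L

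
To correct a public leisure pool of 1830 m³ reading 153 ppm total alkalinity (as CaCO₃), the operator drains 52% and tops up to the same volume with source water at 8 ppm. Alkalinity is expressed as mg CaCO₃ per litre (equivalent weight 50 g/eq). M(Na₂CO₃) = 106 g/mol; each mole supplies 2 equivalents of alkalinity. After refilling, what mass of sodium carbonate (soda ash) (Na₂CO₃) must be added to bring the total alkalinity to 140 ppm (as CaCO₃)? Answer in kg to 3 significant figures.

Volume: 1830 m³ = 1,830,000 L.
After draining 52% and refilling: 153 × 0.48 + 8 × 0.52 = 77.6 ppm.
Deficit to target: 140 − 77.6 = 62.4 mg/L.
As CaCO₃: 62.4 mg/L × 1,830,000 L = 114,200 g; ÷ 50 g/eq ÷ 2 = 1142 mol Na₂CO₃.
Mass: 1142 × 106 = 121,000 g.

121 kg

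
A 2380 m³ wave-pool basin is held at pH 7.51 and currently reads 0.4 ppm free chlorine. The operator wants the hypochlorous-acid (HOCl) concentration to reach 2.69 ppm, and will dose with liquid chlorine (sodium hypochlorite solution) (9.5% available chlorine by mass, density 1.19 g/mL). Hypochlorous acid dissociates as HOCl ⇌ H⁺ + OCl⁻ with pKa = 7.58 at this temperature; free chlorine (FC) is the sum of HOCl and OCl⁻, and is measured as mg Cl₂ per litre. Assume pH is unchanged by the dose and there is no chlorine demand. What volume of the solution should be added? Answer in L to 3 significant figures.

96.4 L

Volume: 2380 m³ = 2,380,000 L.
[OCl⁻]/[HOCl] = 10^(pH − pKa) = 10^(7.51 − 7.58) = 0.8511; fraction as HOCl = 1/(1 + 0.8511) = 0.5402.
Free chlorine required for 2.69 ppm HOCl: 2.69 / 0.5402 = 4.98 ppm.
FC to add: 4.98 − 0.4 = 4.58 mg/L as Cl₂.
Cl₂ equivalent: 4.58 mg/L × 2,380,000 L = 10,900 g.
Product at 9.5% available Cl: 10,900 / 0.095 = 114,700 g.
Volume: 114,700 g ÷ 1.19 g/mL = 96,410 mL.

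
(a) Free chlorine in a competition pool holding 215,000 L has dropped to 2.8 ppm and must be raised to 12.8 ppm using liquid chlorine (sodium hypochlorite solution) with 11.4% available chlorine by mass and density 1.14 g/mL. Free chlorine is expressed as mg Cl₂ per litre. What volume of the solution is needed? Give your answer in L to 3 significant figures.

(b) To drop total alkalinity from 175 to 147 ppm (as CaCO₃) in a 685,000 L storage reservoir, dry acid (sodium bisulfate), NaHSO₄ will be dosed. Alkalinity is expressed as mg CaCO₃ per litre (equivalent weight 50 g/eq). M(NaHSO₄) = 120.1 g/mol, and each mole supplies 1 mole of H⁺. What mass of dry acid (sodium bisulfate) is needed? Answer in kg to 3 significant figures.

(a) 16.5 L; (b) 46.1 kg

(a) Chlorine deficit: 12.8 − 2.8 = 10 ppm = 10 mg/L as Cl₂.
(a) Cl₂ equivalent needed: 10 mg/L × 215,000 L = 2,150,000 mg = 2150 g.
(a) Product at 11.4% available chlorine: 2150 / 0.114 = 18,860 g.
(a) Volume at density 1.14 g/mL: 18,860 g ÷ 1.14 g/mL = 16,540 mL.

(b) Alkalinity to neutralize: (175 − 147) = 28 mg/L as CaCO₃ × 685,000 L = 19,180 g as CaCO₃.
(b) Equivalents of H⁺ required: 19,180 ÷ 50 g/eq = 383.6 eq = 383.6 mol NaHSO₄.
(b) Mass of NaHSO₄: 383.6 × 120.1 = 46,070 g.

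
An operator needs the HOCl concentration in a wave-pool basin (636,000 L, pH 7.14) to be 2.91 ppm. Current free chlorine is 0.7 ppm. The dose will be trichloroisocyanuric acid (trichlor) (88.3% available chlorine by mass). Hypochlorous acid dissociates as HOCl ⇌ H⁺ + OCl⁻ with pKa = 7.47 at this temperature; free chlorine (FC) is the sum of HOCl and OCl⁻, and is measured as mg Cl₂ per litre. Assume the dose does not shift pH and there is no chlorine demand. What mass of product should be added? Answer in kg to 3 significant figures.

2.57 kg

[OCl⁻]/[HOCl] = 10^(pH − pKa) = 10^(7.14 − 7.47) = 0.4677; fraction as HOCl = 1/(1 + 0.4677) = 0.6813.
Free chlorine required for 2.91 ppm HOCl: 2.91 / 0.6813 = 4.271 ppm.
FC to add: 4.271 − 0.7 = 3.571 mg/L as Cl₂.
Cl₂ equivalent: 3.571 mg/L × 636,000 L = 2271 g.
Product at 88.3% available Cl: 2271 / 0.883 = 2572 g.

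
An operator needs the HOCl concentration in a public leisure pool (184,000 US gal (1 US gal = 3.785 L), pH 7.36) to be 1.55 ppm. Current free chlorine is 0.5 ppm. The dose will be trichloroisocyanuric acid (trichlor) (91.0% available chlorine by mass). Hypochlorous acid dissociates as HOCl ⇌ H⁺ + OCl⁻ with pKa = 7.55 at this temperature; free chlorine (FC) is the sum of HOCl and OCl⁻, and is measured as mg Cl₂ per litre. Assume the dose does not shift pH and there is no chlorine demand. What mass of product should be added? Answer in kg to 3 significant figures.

Volume: 184,000 US gal × 3.785 L/gal = 696,440 L.
[OCl⁻]/[HOCl] = 10^(pH − pKa) = 10^(7.36 − 7.55) = 0.6457; fraction as HOCl = 1/(1 + 0.6457) = 0.6077.
Free chlorine required for 1.55 ppm HOCl: 1.55 / 0.6077 = 2.551 ppm.
FC to add: 2.551 − 0.5 = 2.051 mg/L as Cl₂.
Cl₂ equivalent: 2.051 mg/L × 696,440 L = 1428 g.
Product at 91.0% available Cl: 1428 / 0.91 = 1569 g.

1.57 kg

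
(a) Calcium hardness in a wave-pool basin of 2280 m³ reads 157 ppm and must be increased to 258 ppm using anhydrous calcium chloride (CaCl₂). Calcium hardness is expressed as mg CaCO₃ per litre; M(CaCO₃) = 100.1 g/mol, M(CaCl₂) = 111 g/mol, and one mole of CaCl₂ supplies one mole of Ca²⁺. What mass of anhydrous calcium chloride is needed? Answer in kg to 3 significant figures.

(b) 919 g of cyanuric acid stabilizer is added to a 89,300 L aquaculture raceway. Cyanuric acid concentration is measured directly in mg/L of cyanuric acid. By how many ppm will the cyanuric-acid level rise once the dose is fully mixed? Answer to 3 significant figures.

(a) 255 kg; (b) 10.3 ppm

(a) Volume: 2280 m³ = 2,280,000 L.
(a) Hardness to add: (258 − 157) = 101 mg/L as CaCO₃ × 2,280,000 L = 230,300 g as CaCO₃.
(a) Moles of Ca²⁺ (1 mol Ca²⁺ ≡ 1 mol CaCO₃): 230,300 / 100.1 g/mol = 2300 mol.
(a) Mass of CaCl₂: 2300 × 111 = 255,400 g.

(b) Rise: 919 g / 89,300 L × 1000 = 10.29 mg/L.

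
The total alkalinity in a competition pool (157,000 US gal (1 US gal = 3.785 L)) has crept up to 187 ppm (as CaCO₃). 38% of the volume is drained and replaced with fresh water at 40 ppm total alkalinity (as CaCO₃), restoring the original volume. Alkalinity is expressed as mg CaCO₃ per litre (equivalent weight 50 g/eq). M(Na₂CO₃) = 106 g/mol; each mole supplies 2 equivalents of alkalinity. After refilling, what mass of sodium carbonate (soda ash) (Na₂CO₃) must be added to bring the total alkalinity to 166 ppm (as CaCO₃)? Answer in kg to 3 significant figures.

Volume: 157,000 US gal × 3.785 L/gal = 594,245 L.
After draining 38% and refilling: 187 × 0.62 + 40 × 0.38 = 131.14 ppm.
Deficit to target: 166 − 131.14 = 34.86 mg/L.
As CaCO₃: 34.86 mg/L × 594,245 L = 20,720 g; ÷ 50 g/eq ÷ 2 = 207.2 mol Na₂CO₃.
Mass: 207.2 × 106 = 21,960 g.

22.0 kg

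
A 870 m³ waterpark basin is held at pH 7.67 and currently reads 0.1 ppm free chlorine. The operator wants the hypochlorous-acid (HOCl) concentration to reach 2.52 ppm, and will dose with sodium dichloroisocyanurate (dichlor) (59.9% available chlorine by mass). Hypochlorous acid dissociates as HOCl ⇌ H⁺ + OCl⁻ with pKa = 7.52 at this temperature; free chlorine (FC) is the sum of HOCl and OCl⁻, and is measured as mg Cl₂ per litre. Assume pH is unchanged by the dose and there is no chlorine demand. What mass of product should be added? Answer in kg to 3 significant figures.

Volume: 870 m³ = 870,000 L.
[OCl⁻]/[HOCl] = 10^(pH − pKa) = 10^(7.67 − 7.52) = 1.413; fraction as HOCl = 1/(1 + 1.413) = 0.4145.
Free chlorine required for 2.52 ppm HOCl: 2.52 / 0.4145 = 6.08 ppm.
FC to add: 6.08 − 0.1 = 5.98 mg/L as Cl₂.
Cl₂ equivalent: 5.98 mg/L × 870,000 L = 5202 g.
Product at 59.9% available Cl: 5202 / 0.599 = 8685 g.

8.68 kg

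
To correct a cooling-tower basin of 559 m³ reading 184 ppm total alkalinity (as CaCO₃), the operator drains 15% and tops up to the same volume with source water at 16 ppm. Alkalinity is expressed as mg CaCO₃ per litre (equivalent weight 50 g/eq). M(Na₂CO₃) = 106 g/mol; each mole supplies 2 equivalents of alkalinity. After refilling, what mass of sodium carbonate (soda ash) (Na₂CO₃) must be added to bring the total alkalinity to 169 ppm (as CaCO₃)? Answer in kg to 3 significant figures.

Volume: 559 m³ = 559,000 L.
After draining 15% and refilling: 184 × 0.85 + 16 × 0.15 = 158.8 ppm.
Deficit to target: 169 − 158.8 = 10.2 mg/L.
As CaCO₃: 10.2 mg/L × 559,000 L = 5702 g; ÷ 50 g/eq ÷ 2 = 57.02 mol Na₂CO₃.
Mass: 57.02 × 106 = 6044 g.

6.04 kg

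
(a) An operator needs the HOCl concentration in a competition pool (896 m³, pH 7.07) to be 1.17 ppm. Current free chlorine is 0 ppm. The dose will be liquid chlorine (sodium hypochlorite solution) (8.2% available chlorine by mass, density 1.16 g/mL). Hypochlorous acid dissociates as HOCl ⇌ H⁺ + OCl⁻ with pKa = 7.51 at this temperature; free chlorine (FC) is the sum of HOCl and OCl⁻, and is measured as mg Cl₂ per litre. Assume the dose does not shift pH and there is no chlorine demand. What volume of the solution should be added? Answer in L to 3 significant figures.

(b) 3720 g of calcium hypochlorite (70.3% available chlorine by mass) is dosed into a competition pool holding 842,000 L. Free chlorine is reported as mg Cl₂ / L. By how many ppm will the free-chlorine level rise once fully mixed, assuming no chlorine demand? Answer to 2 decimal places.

(a) 15.0 L; (b) 3.11 ppm

(a) Volume: 896 m³ = 896,000 L.
(a) [OCl⁻]/[HOCl] = 10^(pH − pKa) = 10^(7.07 − 7.51) = 0.3631; fraction as HOCl = 1/(1 + 0.3631) = 0.7336.
(a) Free chlorine required for 1.17 ppm HOCl: 1.17 / 0.7336 = 1.595 ppm.
(a) FC to add: 1.595 − 0 = 1.595 mg/L as Cl₂.
(a) Cl₂ equivalent: 1.595 mg/L × 896,000 L = 1429 g.
(a) Product at 8.2% available Cl: 1429 / 0.082 = 17,430 g.
(a) Volume: 17,430 g ÷ 1.16 g/mL = 15,020 mL.

(b) Available chlorine delivered: 3720 g × 0.703 = 2615 g as Cl₂.
(b) Concentration rise: 2615 g / 842,000 L = 3.106 mg/L = 3.11 ppm.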